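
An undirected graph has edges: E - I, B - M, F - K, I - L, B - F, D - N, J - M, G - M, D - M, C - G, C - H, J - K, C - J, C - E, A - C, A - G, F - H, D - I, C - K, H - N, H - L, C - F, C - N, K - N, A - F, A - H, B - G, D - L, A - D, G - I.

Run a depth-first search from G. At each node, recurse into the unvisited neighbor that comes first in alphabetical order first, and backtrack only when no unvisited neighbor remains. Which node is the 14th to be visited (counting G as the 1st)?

N

Visit G
G → A
A → C
C → E
E → I
I → D
D → L
L → H
H → F
F → B
B → M
M → J
J → K
K → N

Visit order: G, A, C, E, I, D, L, H, F, B, M, J, K, N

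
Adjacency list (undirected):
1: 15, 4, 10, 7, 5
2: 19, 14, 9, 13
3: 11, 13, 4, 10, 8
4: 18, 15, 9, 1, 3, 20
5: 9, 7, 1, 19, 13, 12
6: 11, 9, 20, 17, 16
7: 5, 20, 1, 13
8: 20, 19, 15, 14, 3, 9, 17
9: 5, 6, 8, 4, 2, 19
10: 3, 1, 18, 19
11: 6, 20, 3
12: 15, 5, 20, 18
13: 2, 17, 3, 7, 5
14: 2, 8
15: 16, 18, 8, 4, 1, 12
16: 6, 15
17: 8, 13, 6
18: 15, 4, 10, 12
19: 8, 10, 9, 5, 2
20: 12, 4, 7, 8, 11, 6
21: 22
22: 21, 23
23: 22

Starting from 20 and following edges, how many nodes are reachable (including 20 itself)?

BFS from 20 visits: 20, 12, 4, 7, 8, 11, 6, 15, 5, 18, 9, 1, 3, 13, 19, 14, 17, 16, 10, 2
Reachable nodes: 20 of 23 total.

20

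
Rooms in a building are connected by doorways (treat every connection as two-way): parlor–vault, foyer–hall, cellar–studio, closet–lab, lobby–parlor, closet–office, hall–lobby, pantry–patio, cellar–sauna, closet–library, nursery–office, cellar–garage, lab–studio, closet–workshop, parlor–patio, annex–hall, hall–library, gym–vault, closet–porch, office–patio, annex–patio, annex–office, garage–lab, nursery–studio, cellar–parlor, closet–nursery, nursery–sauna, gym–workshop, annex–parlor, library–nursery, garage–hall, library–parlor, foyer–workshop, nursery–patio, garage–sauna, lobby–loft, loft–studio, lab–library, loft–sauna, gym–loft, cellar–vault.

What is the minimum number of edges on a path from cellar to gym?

Level 0: cellar
Level 1: garage, parlor, sauna, studio, vault
Level 2: annex, gym, hall, lab, library, lobby, loft, nursery, patio
Level 3: closet, foyer, office, pantry, workshop
Level 4: porch
gym first appears at level 2.

2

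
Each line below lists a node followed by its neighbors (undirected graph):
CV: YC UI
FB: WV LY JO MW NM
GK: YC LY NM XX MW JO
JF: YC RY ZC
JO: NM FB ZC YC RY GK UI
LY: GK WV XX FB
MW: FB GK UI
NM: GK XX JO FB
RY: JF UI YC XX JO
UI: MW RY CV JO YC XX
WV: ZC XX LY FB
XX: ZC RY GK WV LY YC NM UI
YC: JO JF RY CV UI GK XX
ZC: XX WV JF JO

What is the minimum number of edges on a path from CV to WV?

3

Level 0: CV
Level 1: UI, YC
Level 2: GK, JF, JO, MW, RY, XX
Level 3: FB, LY, NM, WV, ZC
WV first appears at level 3.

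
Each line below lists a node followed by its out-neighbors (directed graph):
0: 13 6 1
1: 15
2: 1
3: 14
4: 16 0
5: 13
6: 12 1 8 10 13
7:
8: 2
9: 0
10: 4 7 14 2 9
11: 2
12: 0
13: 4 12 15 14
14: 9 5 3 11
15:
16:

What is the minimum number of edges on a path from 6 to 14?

2

Level 0: 6
Level 1: 1, 8, 10, 12, 13
Level 2: 0, 2, 4, 7, 9, 14, 15
Level 3: 3, 5, 11, 16
14 first appears at level 2.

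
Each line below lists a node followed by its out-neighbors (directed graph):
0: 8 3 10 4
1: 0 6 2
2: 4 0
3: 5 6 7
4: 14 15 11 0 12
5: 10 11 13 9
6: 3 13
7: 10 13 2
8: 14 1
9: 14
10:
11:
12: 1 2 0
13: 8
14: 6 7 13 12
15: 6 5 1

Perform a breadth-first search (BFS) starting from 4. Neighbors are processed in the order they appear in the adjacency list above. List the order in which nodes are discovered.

4, 14, 15, 11, 0, 12, 6, 7, 13, 5, 1, 8, 3, 10, 2, 9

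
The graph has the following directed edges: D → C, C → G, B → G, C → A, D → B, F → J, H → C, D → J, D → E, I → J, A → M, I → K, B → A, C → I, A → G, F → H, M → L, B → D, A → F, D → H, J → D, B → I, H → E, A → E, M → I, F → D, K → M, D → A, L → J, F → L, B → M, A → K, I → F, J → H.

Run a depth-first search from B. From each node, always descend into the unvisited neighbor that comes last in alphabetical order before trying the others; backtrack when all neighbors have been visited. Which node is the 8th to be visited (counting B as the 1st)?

I

Visit B
B → M
M → L
L → J
J → H
H → E
H → C
C → I
I → K
I → F
F → D
D → A
A → G

Visit order: B, M, L, J, H, E, C, I, K, F, D, A, G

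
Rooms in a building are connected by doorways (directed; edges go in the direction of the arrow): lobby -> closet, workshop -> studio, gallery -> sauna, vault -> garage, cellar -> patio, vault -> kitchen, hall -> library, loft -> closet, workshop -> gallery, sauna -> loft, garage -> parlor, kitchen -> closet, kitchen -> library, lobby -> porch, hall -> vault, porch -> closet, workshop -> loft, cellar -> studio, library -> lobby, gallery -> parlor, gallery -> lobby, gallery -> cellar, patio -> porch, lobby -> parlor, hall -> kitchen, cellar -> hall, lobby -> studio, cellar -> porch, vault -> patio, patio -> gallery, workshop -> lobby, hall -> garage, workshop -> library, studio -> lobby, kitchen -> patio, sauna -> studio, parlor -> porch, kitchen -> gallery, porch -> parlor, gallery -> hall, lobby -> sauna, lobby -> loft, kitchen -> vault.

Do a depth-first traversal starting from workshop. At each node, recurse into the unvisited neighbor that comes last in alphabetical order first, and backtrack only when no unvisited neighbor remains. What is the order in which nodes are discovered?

workshop → studio → lobby → sauna → loft → closet → porch → parlor → library → gallery → hall → vault → patio → kitchen → garage → cellar

Visit workshop
workshop → studio
studio → lobby
lobby → sauna
sauna → loft
loft → closet
lobby → porch
porch → parlor
workshop → library
workshop → gallery
gallery → hall
hall → vault
vault → patio
vault → kitchen
vault → garage
gallery → cellar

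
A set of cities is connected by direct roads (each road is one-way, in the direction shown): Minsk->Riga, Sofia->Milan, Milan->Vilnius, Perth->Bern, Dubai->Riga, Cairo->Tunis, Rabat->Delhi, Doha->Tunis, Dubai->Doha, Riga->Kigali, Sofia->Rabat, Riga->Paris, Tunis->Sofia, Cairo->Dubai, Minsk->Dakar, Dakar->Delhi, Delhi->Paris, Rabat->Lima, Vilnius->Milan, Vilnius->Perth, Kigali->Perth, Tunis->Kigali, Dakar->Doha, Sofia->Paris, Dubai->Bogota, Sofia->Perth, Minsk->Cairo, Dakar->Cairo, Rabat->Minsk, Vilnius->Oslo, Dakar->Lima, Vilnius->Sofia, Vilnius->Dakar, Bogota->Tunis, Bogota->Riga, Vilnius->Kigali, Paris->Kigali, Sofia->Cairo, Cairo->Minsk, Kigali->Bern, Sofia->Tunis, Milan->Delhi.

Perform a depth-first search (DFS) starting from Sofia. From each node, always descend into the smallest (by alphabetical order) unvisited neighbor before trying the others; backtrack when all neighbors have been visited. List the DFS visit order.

Sofia Cairo Dubai Bogota Riga Kigali Bern Perth Paris Tunis Doha Minsk Dakar Delhi Lima Milan Vilnius Oslo Rabat

Visit Sofia
Sofia → Cairo
Cairo → Dubai
Dubai → Bogota
Bogota → Riga
Riga → Kigali
Kigali → Bern
Kigali → Perth
Riga → Paris
Bogota → Tunis
Dubai → Doha
Cairo → Minsk
Minsk → Dakar
Dakar → Delhi
Dakar → Lima
Sofia → Milan
Milan → Vilnius
Vilnius → Oslo
Sofia → Rabat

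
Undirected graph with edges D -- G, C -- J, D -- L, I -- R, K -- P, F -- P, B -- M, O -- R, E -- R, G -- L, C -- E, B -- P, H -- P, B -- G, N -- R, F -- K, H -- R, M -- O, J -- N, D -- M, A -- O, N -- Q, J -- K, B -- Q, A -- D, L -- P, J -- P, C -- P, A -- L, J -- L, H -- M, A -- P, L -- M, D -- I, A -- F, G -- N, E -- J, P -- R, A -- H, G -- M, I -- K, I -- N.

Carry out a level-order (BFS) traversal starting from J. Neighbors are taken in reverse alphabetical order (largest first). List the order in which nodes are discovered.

J, P, N, L, K, E, C, R, H, F, B, A, Q, I, G, M, D, O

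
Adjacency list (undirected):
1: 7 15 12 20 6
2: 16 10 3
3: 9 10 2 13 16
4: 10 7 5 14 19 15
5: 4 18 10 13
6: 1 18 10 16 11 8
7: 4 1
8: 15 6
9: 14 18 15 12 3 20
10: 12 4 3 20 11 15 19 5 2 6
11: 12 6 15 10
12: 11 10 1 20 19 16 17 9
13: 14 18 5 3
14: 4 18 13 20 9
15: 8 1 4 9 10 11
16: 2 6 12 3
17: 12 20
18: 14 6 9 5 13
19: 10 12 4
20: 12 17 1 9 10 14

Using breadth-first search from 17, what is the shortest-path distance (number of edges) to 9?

Level 0: 17
Level 1: 12, 20
Level 2: 1, 9, 10, 11, 14, 16, 19
Level 3: 2, 3, 4, 5, 6, 7, 13, 15, 18
Level 4: 8
9 first appears at level 2.

2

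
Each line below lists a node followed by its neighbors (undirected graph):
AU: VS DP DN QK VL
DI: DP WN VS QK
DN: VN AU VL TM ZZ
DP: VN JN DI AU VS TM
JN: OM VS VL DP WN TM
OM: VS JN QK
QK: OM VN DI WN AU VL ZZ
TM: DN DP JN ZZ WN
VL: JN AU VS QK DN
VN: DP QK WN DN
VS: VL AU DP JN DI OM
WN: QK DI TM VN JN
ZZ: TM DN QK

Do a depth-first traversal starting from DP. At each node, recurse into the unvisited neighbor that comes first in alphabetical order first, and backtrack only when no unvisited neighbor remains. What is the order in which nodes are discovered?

DP AU DN TM JN OM QK DI VS VL WN VN ZZ

Visit DP
DP → AU
AU → DN
DN → TM
TM → JN
JN → OM
OM → QK
QK → DI
DI → VS
VS → VL
DI → WN
WN → VN
QK → ZZ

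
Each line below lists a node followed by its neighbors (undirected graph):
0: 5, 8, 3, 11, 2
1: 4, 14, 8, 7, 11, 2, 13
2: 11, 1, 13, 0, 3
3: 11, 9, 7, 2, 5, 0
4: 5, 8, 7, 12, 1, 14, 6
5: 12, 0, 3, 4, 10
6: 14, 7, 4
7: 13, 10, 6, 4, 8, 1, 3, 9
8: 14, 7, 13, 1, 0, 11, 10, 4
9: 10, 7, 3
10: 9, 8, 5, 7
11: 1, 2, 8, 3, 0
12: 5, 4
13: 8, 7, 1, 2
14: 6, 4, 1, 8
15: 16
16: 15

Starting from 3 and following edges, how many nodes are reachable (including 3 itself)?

15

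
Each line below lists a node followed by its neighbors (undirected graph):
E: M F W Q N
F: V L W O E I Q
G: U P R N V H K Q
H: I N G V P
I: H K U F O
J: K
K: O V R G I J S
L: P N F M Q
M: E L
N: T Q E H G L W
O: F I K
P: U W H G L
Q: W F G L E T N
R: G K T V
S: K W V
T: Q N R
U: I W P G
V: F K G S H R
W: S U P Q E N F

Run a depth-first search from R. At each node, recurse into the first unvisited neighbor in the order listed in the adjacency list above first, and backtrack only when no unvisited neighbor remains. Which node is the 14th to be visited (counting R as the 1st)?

Visit R
R → G
G → U
U → I
I → H
H → N
N → T
T → Q
Q → W
W → S
S → K
K → O
O → F
F → V
F → L
L → P
L → M
M → E
K → J

Visit order: R, G, U, I, H, N, T, Q, W, S, K, O, F, V, L, P, M, E, J

V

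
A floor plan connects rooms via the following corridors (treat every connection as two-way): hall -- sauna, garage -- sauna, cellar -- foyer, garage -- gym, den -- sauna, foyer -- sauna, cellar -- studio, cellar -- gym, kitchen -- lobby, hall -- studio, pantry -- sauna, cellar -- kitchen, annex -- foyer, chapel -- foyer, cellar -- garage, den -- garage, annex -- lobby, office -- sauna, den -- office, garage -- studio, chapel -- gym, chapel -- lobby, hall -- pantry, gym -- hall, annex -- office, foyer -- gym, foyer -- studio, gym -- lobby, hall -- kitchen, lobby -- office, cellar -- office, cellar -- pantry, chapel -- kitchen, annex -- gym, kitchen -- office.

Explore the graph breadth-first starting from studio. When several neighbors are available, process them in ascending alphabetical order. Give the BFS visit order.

studio -> cellar -> foyer -> garage -> hall -> gym -> kitchen -> office -> pantry -> annex -> chapel -> sauna -> den -> lobby

Visit studio; enqueue cellar, foyer, garage, hall → queue [cellar, foyer, garage, hall]
Visit cellar; enqueue gym, kitchen, office, pantry → queue [foyer, garage, hall, gym, kitchen, office, pantry]
Visit foyer; enqueue annex, chapel, sauna → queue [garage, hall, gym, kitchen, office, pantry, annex, chapel, sauna]
Visit garage; enqueue den → queue [hall, gym, kitchen, office, pantry, annex, chapel, sauna, den]
Visit hall → queue [gym, kitchen, office, pantry, annex, chapel, sauna, den]
Visit gym; enqueue lobby → queue [kitchen, office, pantry, annex, chapel, sauna, den, lobby]
Visit kitchen → queue [office, pantry, annex, chapel, sauna, den, lobby]
Visit office → queue [pantry, annex, chapel, sauna, den, lobby]
Visit pantry → queue [annex, chapel, sauna, den, lobby]
Visit annex → queue [chapel, sauna, den, lobby]
Visit chapel → queue [sauna, den, lobby]
Visit sauna → queue [den, lobby]
Visit den → queue [lobby]
Visit lobby → queue []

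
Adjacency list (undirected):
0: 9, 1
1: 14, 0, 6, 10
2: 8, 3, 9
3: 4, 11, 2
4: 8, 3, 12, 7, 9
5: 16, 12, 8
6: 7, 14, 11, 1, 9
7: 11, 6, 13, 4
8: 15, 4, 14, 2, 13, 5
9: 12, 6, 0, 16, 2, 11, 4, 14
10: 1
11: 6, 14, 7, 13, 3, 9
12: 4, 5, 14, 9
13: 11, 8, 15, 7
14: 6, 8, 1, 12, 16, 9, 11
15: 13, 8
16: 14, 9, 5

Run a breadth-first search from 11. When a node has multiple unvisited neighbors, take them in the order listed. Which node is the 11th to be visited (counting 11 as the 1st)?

16

Visit 11; enqueue 6, 14, 7, 13, 3, 9 → queue [6, 14, 7, 13, 3, 9]
Visit 6; enqueue 1 → queue [14, 7, 13, 3, 9, 1]
Visit 14; enqueue 8, 12, 16 → queue [7, 13, 3, 9, 1, 8, 12, 16]
Visit 7; enqueue 4 → queue [13, 3, 9, 1, 8, 12, 16, 4]
Visit 13; enqueue 15 → queue [3, 9, 1, 8, 12, 16, 4, 15]
Visit 3; enqueue 2 → queue [9, 1, 8, 12, 16, 4, 15, 2]
Visit 9; enqueue 0 → queue [1, 8, 12, 16, 4, 15, 2, 0]
Visit 1; enqueue 10 → queue [8, 12, 16, 4, 15, 2, 0, 10]
Visit 8; enqueue 5 → queue [12, 16, 4, 15, 2, 0, 10, 5]
Visit 12 → queue [16, 4, 15, 2, 0, 10, 5]
Visit 16 → queue [4, 15, 2, 0, 10, 5]
Visit 4 → queue [15, 2, 0, 10, 5]
Visit 15 → queue [2, 0, 10, 5]
Visit 2 → queue [0, 10, 5]
Visit 0 → queue [10, 5]
Visit 10 → queue [5]
Visit 5 → queue []

Visit order: 11, 6, 14, 7, 13, 3, 9, 1, 8, 12, 16, 4, 15, 2, 0, 10, 5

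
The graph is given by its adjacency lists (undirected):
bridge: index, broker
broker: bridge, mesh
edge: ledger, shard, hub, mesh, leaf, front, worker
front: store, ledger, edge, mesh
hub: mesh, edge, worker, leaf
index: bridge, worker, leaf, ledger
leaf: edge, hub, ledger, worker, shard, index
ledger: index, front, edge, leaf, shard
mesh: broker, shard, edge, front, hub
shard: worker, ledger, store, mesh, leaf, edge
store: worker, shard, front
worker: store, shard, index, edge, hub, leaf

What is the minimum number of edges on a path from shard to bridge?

3

Level 0: shard
Level 1: edge, leaf, ledger, mesh, store, worker
Level 2: broker, front, hub, index
Level 3: bridge
bridge first appears at level 3.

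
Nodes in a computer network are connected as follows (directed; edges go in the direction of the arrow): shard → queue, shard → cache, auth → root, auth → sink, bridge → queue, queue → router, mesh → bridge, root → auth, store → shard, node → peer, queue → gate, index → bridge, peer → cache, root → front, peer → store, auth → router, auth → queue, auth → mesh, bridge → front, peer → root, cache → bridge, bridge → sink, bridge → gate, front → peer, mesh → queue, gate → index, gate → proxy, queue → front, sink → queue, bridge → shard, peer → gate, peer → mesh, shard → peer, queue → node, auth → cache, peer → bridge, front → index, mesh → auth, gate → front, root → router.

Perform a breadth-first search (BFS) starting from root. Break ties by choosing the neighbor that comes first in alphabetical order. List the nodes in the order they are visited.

root, auth, front, router, cache, mesh, queue, sink, index, peer, bridge, gate, node, store, shard, proxy

Visit root; enqueue auth, front, router → queue [auth, front, router]
Visit auth; enqueue cache, mesh, queue, sink → queue [front, router, cache, mesh, queue, sink]
Visit front; enqueue index, peer → queue [router, cache, mesh, queue, sink, index, peer]
Visit router → queue [cache, mesh, queue, sink, index, peer]
Visit cache; enqueue bridge → queue [mesh, queue, sink, index, peer, bridge]
Visit mesh → queue [queue, sink, index, peer, bridge]
Visit queue; enqueue gate, node → queue [sink, index, peer, bridge, gate, node]
Visit sink → queue [index, peer, bridge, gate, node]
Visit index → queue [peer, bridge, gate, node]
Visit peer; enqueue store → queue [bridge, gate, node, store]
Visit bridge; enqueue shard → queue [gate, node, store, shard]
Visit gate; enqueue proxy → queue [node, store, shard, proxy]
Visit node → queue [store, shard, proxy]
Visit store → queue [shard, proxy]
Visit shard → queue [proxy]
Visit proxy → queue []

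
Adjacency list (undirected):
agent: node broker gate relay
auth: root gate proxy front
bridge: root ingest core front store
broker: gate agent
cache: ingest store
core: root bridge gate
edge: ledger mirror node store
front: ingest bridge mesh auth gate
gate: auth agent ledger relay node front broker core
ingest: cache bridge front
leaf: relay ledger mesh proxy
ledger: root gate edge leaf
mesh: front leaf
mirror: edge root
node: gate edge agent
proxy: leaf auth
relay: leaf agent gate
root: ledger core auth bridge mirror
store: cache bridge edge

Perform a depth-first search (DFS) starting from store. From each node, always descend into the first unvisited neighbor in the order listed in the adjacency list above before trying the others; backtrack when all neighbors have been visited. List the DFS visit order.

store -> cache -> ingest -> bridge -> root -> ledger -> gate -> auth -> proxy -> leaf -> relay -> agent -> node -> edge -> mirror -> broker -> mesh -> front -> core

Visit store
store → cache
cache → ingest
ingest → bridge
bridge → root
root → ledger
ledger → gate
gate → auth
auth → proxy
proxy → leaf
leaf → relay
relay → agent
agent → node
node → edge
edge → mirror
agent → broker
leaf → mesh
mesh → front
gate → core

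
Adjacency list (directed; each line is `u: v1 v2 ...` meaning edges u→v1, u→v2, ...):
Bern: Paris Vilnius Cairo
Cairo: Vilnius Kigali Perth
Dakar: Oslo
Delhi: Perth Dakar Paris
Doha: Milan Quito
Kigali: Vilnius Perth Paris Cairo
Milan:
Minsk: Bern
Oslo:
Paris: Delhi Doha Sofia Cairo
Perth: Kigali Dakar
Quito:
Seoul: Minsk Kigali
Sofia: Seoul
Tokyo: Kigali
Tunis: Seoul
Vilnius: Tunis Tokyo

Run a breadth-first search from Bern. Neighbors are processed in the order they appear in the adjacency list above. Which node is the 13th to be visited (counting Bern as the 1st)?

Visit Bern; enqueue Paris, Vilnius, Cairo → queue [Paris, Vilnius, Cairo]
Visit Paris; enqueue Delhi, Doha, Sofia → queue [Vilnius, Cairo, Delhi, Doha, Sofia]
Visit Vilnius; enqueue Tunis, Tokyo → queue [Cairo, Delhi, Doha, Sofia, Tunis, Tokyo]
Visit Cairo; enqueue Kigali, Perth → queue [Delhi, Doha, Sofia, Tunis, Tokyo, Kigali, Perth]
Visit Delhi; enqueue Dakar → queue [Doha, Sofia, Tunis, Tokyo, Kigali, Perth, Dakar]
Visit Doha; enqueue Milan, Quito → queue [Sofia, Tunis, Tokyo, Kigali, Perth, Dakar, Milan, Quito]
Visit Sofia; enqueue Seoul → queue [Tunis, Tokyo, Kigali, Perth, Dakar, Milan, Quito, Seoul]
Visit Tunis → queue [Tokyo, Kigali, Perth, Dakar, Milan, Quito, Seoul]
Visit Tokyo → queue [Kigali, Perth, Dakar, Milan, Quito, Seoul]
Visit Kigali → queue [Perth, Dakar, Milan, Quito, Seoul]
Visit Perth → queue [Dakar, Milan, Quito, Seoul]
Visit Dakar; enqueue Oslo → queue [Milan, Quito, Seoul, Oslo]
Visit Milan → queue [Quito, Seoul, Oslo]
Visit Quito → queue [Seoul, Oslo]
Visit Seoul; enqueue Minsk → queue [Oslo, Minsk]
Visit Oslo → queue [Minsk]
Visit Minsk → queue []

Visit order: Bern, Paris, Vilnius, Cairo, Delhi, Doha, Sofia, Tunis, Tokyo, Kigali, Perth, Dakar, Milan, Quito, Seoul, Oslo, Minsk

Milan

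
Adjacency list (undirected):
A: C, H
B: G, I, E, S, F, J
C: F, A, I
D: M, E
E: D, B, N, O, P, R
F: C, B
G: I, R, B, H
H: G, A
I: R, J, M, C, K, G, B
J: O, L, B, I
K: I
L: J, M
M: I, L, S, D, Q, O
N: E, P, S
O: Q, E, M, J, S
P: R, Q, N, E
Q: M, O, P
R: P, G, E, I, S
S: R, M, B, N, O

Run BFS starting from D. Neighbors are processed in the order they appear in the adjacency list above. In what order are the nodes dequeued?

Visit D; enqueue M, E → queue [M, E]
Visit M; enqueue I, L, S, Q, O → queue [E, I, L, S, Q, O]
Visit E; enqueue B, N, P, R → queue [I, L, S, Q, O, B, N, P, R]
Visit I; enqueue J, C, K, G → queue [L, S, Q, O, B, N, P, R, J, C, K, G]
Visit L → queue [S, Q, O, B, N, P, R, J, C, K, G]
Visit S → queue [Q, O, B, N, P, R, J, C, K, G]
Visit Q → queue [O, B, N, P, R, J, C, K, G]
Visit O → queue [B, N, P, R, J, C, K, G]
Visit B; enqueue F → queue [N, P, R, J, C, K, G, F]
Visit N → queue [P, R, J, C, K, G, F]
Visit P → queue [R, J, C, K, G, F]
Visit R → queue [J, C, K, G, F]
Visit J → queue [C, K, G, F]
Visit C; enqueue A → queue [K, G, F, A]
Visit K → queue [G, F, A]
Visit G; enqueue H → queue [F, A, H]
Visit F → queue [A, H]
Visit A → queue [H]
Visit H → queue []

D, M, E, I, L, S, Q, O, B, N, P, R, J, C, K, G, F, A, H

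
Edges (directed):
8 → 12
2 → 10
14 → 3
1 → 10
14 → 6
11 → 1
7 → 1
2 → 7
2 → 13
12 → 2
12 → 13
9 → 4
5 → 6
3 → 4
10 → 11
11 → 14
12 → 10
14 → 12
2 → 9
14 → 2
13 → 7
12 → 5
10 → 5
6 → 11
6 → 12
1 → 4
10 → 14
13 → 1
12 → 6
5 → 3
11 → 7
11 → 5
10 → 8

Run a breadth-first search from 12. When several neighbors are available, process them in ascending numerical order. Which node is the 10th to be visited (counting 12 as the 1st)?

11

Visit 12; enqueue 2, 5, 6, 10, 13 → queue [2, 5, 6, 10, 13]
Visit 2; enqueue 7, 9 → queue [5, 6, 10, 13, 7, 9]
Visit 5; enqueue 3 → queue [6, 10, 13, 7, 9, 3]
Visit 6; enqueue 11 → queue [10, 13, 7, 9, 3, 11]
Visit 10; enqueue 8, 14 → queue [13, 7, 9, 3, 11, 8, 14]
Visit 13; enqueue 1 → queue [7, 9, 3, 11, 8, 14, 1]
Visit 7 → queue [9, 3, 11, 8, 14, 1]
Visit 9; enqueue 4 → queue [3, 11, 8, 14, 1, 4]
Visit 3 → queue [11, 8, 14, 1, 4]
Visit 11 → queue [8, 14, 1, 4]
Visit 8 → queue [14, 1, 4]
Visit 14 → queue [1, 4]
Visit 1 → queue [4]
Visit 4 → queue []

Visit order: 12, 2, 5, 6, 10, 13, 7, 9, 3, 11, 8, 14, 1, 4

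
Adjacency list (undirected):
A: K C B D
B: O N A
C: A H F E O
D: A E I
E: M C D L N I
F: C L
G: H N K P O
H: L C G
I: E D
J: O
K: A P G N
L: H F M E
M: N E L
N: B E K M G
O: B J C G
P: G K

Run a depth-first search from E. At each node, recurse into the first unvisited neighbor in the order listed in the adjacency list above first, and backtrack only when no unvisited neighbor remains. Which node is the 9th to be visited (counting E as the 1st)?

K

Visit E
E → M
M → N
N → B
B → O
O → J
O → C
C → A
A → K
K → P
P → G
G → H
H → L
L → F
A → D
D → I

Visit order: E, M, N, B, O, J, C, A, K, P, G, H, L, F, D, I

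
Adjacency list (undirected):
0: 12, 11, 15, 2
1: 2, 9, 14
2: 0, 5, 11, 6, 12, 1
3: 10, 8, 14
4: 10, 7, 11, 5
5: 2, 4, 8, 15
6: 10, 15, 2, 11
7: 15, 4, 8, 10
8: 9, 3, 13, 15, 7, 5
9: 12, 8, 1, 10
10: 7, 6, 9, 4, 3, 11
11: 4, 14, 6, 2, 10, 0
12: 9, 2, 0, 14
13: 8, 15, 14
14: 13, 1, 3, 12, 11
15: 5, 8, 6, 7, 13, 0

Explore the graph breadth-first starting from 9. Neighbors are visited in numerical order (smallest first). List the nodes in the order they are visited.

Visit 9; enqueue 1, 8, 10, 12 → queue [1, 8, 10, 12]
Visit 1; enqueue 2, 14 → queue [8, 10, 12, 2, 14]
Visit 8; enqueue 3, 5, 7, 13, 15 → queue [10, 12, 2, 14, 3, 5, 7, 13, 15]
Visit 10; enqueue 4, 6, 11 → queue [12, 2, 14, 3, 5, 7, 13, 15, 4, 6, 11]
Visit 12; enqueue 0 → queue [2, 14, 3, 5, 7, 13, 15, 4, 6, 11, 0]
Visit 2 → queue [14, 3, 5, 7, 13, 15, 4, 6, 11, 0]
Visit 14 → queue [3, 5, 7, 13, 15, 4, 6, 11, 0]
Visit 3 → queue [5, 7, 13, 15, 4, 6, 11, 0]
Visit 5 → queue [7, 13, 15, 4, 6, 11, 0]
Visit 7 → queue [13, 15, 4, 6, 11, 0]
Visit 13 → queue [15, 4, 6, 11, 0]
Visit 15 → queue [4, 6, 11, 0]
Visit 4 → queue [6, 11, 0]
Visit 6 → queue [11, 0]
Visit 11 → queue [0]
Visit 0 → queue []

9, 1, 8, 10, 12, 2, 14, 3, 5, 7, 13, 15, 4, 6, 11, 0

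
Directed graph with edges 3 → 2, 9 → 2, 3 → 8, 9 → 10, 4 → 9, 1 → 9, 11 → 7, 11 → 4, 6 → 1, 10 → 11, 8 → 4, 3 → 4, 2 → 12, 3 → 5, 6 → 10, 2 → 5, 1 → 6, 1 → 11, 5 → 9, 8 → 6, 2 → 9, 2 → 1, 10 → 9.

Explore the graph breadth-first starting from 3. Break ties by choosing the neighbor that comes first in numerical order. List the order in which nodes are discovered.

Visit 3; enqueue 2, 4, 5, 8 → queue [2, 4, 5, 8]
Visit 2; enqueue 1, 9, 12 → queue [4, 5, 8, 1, 9, 12]
Visit 4 → queue [5, 8, 1, 9, 12]
Visit 5 → queue [8, 1, 9, 12]
Visit 8; enqueue 6 → queue [1, 9, 12, 6]
Visit 1; enqueue 11 → queue [9, 12, 6, 11]
Visit 9; enqueue 10 → queue [12, 6, 11, 10]
Visit 12 → queue [6, 11, 10]
Visit 6 → queue [11, 10]
Visit 11; enqueue 7 → queue [10, 7]
Visit 10 → queue [7]
Visit 7 → queue []

3 2 4 5 8 1 9 12 6 11 10 7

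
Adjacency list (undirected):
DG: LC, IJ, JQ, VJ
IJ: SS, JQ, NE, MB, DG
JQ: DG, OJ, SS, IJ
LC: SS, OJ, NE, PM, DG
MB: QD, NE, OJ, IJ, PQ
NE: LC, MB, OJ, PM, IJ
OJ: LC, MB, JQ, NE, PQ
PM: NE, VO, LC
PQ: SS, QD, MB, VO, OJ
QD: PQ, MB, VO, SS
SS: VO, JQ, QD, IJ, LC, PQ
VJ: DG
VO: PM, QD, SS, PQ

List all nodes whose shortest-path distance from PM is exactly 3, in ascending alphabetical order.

Level 0: PM
Level 1: LC, NE, VO
Level 2: DG, IJ, MB, OJ, PQ, QD, SS
Level 3: JQ, VJ

JQ, VJ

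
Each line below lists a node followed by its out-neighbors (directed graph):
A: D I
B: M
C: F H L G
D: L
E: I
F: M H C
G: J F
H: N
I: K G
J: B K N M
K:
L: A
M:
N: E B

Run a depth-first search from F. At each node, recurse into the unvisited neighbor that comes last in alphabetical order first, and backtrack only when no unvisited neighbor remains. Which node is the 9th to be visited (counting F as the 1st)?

J

Visit F
F → M
F → H
H → N
N → E
E → I
I → K
I → G
G → J
J → B
F → C
C → L
L → A
A → D

Visit order: F, M, H, N, E, I, K, G, J, B, C, L, A, D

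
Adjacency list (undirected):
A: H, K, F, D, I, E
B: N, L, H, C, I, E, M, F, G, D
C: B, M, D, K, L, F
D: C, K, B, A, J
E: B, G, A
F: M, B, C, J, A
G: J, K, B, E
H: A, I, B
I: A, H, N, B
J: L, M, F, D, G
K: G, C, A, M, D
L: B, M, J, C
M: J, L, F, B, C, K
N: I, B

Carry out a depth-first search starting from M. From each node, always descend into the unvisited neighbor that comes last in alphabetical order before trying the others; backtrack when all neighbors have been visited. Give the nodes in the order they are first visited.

Visit M
M → L
L → J
J → G
G → K
K → D
D → C
C → F
F → B
B → N
N → I
I → H
H → A
A → E

M L J G K D C F B N I H A E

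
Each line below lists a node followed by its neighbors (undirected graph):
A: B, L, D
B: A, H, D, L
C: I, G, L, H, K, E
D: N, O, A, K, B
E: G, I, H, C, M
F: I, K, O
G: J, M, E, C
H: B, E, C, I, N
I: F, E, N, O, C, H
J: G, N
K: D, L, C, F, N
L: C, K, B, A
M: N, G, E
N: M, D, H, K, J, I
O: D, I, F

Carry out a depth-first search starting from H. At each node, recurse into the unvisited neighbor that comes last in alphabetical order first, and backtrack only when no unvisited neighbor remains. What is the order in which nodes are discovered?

H -> N -> M -> G -> J -> E -> I -> O -> F -> K -> L -> C -> B -> D -> A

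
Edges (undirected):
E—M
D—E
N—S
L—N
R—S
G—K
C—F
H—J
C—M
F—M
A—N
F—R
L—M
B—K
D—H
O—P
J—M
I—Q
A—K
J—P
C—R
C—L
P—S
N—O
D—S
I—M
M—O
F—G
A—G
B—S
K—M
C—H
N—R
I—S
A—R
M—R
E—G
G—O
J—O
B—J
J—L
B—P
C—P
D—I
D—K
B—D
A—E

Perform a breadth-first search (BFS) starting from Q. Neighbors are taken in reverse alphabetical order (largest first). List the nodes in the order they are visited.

Q → I → S → M → D → R → P → N → B → O → L → K → J → F → E → C → H → A → G

Visit Q; enqueue I → queue [I]
Visit I; enqueue S, M, D → queue [S, M, D]
Visit S; enqueue R, P, N, B → queue [M, D, R, P, N, B]
Visit M; enqueue O, L, K, J, F, E, C → queue [D, R, P, N, B, O, L, K, J, F, E, C]
Visit D; enqueue H → queue [R, P, N, B, O, L, K, J, F, E, C, H]
Visit R; enqueue A → queue [P, N, B, O, L, K, J, F, E, C, H, A]
Visit P → queue [N, B, O, L, K, J, F, E, C, H, A]
Visit N → queue [B, O, L, K, J, F, E, C, H, A]
Visit B → queue [O, L, K, J, F, E, C, H, A]
Visit O; enqueue G → queue [L, K, J, F, E, C, H, A, G]
Visit L → queue [K, J, F, E, C, H, A, G]
Visit K → queue [J, F, E, C, H, A, G]
Visit J → queue [F, E, C, H, A, G]
Visit F → queue [E, C, H, A, G]
Visit E → queue [C, H, A, G]
Visit C → queue [H, A, G]
Visit H → queue [A, G]
Visit A → queue [G]
Visit G → queue []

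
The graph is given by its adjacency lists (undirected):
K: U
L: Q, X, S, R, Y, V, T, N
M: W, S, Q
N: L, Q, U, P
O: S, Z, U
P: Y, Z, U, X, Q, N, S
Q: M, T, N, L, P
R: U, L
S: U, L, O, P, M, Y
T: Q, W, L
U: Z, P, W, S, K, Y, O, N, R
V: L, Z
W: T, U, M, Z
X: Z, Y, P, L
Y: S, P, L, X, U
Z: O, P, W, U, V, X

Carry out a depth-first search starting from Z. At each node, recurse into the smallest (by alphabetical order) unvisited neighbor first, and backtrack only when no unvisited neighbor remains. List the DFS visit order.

Visit Z
Z → O
O → S
S → L
L → N
N → P
P → Q
Q → M
M → W
W → T
W → U
U → K
U → R
U → Y
Y → X
L → V

Z, O, S, L, N, P, Q, M, W, T, U, K, R, Y, X, V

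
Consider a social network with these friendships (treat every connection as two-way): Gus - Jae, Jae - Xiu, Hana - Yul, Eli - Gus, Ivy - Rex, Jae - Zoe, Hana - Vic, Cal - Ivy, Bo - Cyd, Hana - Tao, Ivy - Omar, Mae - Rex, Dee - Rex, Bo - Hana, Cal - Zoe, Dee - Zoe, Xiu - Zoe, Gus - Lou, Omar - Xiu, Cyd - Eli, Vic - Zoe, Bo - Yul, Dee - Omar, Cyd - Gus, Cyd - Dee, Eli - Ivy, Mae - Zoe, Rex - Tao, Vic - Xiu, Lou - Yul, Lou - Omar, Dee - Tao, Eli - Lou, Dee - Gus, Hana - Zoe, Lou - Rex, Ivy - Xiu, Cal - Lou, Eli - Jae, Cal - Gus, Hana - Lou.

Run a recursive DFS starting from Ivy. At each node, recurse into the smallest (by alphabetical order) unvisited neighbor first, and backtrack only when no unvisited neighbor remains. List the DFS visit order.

Visit Ivy
Ivy → Cal
Cal → Gus
Gus → Cyd
Cyd → Bo
Bo → Hana
Hana → Lou
Lou → Eli
Eli → Jae
Jae → Xiu
Xiu → Omar
Omar → Dee
Dee → Rex
Rex → Mae
Mae → Zoe
Zoe → Vic
Rex → Tao
Lou → Yul

Ivy, Cal, Gus, Cyd, Bo, Hana, Lou, Eli, Jae, Xiu, Omar, Dee, Rex, Mae, Zoe, Vic, Tao, Yul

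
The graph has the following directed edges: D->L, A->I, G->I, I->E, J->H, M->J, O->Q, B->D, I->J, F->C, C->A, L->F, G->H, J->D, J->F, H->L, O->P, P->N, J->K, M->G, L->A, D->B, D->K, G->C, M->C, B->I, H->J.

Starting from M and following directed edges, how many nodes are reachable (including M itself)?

BFS from M visits: M, J, G, C, K, H, F, D, I, A, L, B, E
Reachable nodes: 13 of 17 total.

13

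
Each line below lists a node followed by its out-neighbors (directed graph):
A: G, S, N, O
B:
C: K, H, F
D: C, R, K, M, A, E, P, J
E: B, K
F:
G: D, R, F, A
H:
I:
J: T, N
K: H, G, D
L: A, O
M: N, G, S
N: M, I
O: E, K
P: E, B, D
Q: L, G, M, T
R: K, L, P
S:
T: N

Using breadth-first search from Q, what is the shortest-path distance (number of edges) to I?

3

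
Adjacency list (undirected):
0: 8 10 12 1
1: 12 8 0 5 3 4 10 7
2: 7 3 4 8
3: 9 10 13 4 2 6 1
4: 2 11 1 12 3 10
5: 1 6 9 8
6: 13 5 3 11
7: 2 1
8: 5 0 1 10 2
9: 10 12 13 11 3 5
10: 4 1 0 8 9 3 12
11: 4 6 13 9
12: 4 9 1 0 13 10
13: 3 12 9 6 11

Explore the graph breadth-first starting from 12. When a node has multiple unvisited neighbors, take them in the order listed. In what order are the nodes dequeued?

Visit 12; enqueue 4, 9, 1, 0, 13, 10 → queue [4, 9, 1, 0, 13, 10]
Visit 4; enqueue 2, 11, 3 → queue [9, 1, 0, 13, 10, 2, 11, 3]
Visit 9; enqueue 5 → queue [1, 0, 13, 10, 2, 11, 3, 5]
Visit 1; enqueue 8, 7 → queue [0, 13, 10, 2, 11, 3, 5, 8, 7]
Visit 0 → queue [13, 10, 2, 11, 3, 5, 8, 7]
Visit 13; enqueue 6 → queue [10, 2, 11, 3, 5, 8, 7, 6]
Visit 10 → queue [2, 11, 3, 5, 8, 7, 6]
Visit 2 → queue [11, 3, 5, 8, 7, 6]
Visit 11 → queue [3, 5, 8, 7, 6]
Visit 3 → queue [5, 8, 7, 6]
Visit 5 → queue [8, 7, 6]
Visit 8 → queue [7, 6]
Visit 7 → queue [6]
Visit 6 → queue []

12 -> 4 -> 9 -> 1 -> 0 -> 13 -> 10 -> 2 -> 11 -> 3 -> 5 -> 8 -> 7 -> 6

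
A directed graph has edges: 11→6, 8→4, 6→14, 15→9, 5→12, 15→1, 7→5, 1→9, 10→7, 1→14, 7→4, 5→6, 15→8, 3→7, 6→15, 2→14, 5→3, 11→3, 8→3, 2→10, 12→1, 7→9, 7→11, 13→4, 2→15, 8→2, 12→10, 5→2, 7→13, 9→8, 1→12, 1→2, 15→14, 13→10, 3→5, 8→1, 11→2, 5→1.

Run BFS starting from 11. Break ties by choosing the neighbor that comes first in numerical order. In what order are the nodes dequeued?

Visit 11; enqueue 2, 3, 6 → queue [2, 3, 6]
Visit 2; enqueue 10, 14, 15 → queue [3, 6, 10, 14, 15]
Visit 3; enqueue 5, 7 → queue [6, 10, 14, 15, 5, 7]
Visit 6 → queue [10, 14, 15, 5, 7]
Visit 10 → queue [14, 15, 5, 7]
Visit 14 → queue [15, 5, 7]
Visit 15; enqueue 1, 8, 9 → queue [5, 7, 1, 8, 9]
Visit 5; enqueue 12 → queue [7, 1, 8, 9, 12]
Visit 7; enqueue 4, 13 → queue [1, 8, 9, 12, 4, 13]
Visit 1 → queue [8, 9, 12, 4, 13]
Visit 8 → queue [9, 12, 4, 13]
Visit 9 → queue [12, 4, 13]
Visit 12 → queue [4, 13]
Visit 4 → queue [13]
Visit 13 → queue []

11 -> 2 -> 3 -> 6 -> 10 -> 14 -> 15 -> 5 -> 7 -> 1 -> 8 -> 9 -> 12 -> 4 -> 13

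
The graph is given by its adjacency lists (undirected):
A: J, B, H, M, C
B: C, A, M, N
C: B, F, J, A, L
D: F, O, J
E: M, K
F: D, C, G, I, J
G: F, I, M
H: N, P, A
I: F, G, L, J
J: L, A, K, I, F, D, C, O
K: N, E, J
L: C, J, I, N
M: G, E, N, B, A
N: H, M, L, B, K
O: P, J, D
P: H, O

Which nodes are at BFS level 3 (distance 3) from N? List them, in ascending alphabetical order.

Level 0: N
Level 1: B, H, K, L, M
Level 2: A, C, E, G, I, J, P
Level 3: D, F, O

D, F, O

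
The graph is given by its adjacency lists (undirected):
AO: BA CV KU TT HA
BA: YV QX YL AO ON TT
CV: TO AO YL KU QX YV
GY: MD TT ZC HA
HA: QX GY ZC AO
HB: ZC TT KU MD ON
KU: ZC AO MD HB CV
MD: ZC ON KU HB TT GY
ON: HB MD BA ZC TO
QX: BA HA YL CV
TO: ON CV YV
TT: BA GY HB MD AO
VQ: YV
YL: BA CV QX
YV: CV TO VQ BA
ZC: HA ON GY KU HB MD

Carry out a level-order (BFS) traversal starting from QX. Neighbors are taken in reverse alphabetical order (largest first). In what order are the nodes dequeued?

Visit QX; enqueue YL, HA, CV, BA → queue [YL, HA, CV, BA]
Visit YL → queue [HA, CV, BA]
Visit HA; enqueue ZC, GY, AO → queue [CV, BA, ZC, GY, AO]
Visit CV; enqueue YV, TO, KU → queue [BA, ZC, GY, AO, YV, TO, KU]
Visit BA; enqueue TT, ON → queue [ZC, GY, AO, YV, TO, KU, TT, ON]
Visit ZC; enqueue MD, HB → queue [GY, AO, YV, TO, KU, TT, ON, MD, HB]
Visit GY → queue [AO, YV, TO, KU, TT, ON, MD, HB]
Visit AO → queue [YV, TO, KU, TT, ON, MD, HB]
Visit YV; enqueue VQ → queue [TO, KU, TT, ON, MD, HB, VQ]
Visit TO → queue [KU, TT, ON, MD, HB, VQ]
Visit KU → queue [TT, ON, MD, HB, VQ]
Visit TT → queue [ON, MD, HB, VQ]
Visit ON → queue [MD, HB, VQ]
Visit MD → queue [HB, VQ]
Visit HB → queue [VQ]
Visit VQ → queue []

QX → YL → HA → CV → BA → ZC → GY → AO → YV → TO → KU → TT → ON → MD → HB → VQ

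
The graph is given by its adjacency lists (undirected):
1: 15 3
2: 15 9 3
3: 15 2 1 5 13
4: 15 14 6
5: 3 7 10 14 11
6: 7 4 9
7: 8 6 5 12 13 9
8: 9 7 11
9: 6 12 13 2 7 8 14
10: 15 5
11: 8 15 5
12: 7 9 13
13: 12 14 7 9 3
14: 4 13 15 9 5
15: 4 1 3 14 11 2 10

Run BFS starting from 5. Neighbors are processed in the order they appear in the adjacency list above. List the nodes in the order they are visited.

5, 3, 7, 10, 14, 11, 15, 2, 1, 13, 8, 6, 12, 9, 4

Visit 5; enqueue 3, 7, 10, 14, 11 → queue [3, 7, 10, 14, 11]
Visit 3; enqueue 15, 2, 1, 13 → queue [7, 10, 14, 11, 15, 2, 1, 13]
Visit 7; enqueue 8, 6, 12, 9 → queue [10, 14, 11, 15, 2, 1, 13, 8, 6, 12, 9]
Visit 10 → queue [14, 11, 15, 2, 1, 13, 8, 6, 12, 9]
Visit 14; enqueue 4 → queue [11, 15, 2, 1, 13, 8, 6, 12, 9, 4]
Visit 11 → queue [15, 2, 1, 13, 8, 6, 12, 9, 4]
Visit 15 → queue [2, 1, 13, 8, 6, 12, 9, 4]
Visit 2 → queue [1, 13, 8, 6, 12, 9, 4]
Visit 1 → queue [13, 8, 6, 12, 9, 4]
Visit 13 → queue [8, 6, 12, 9, 4]
Visit 8 → queue [6, 12, 9, 4]
Visit 6 → queue [12, 9, 4]
Visit 12 → queue [9, 4]
Visit 9 → queue [4]
Visit 4 → queue []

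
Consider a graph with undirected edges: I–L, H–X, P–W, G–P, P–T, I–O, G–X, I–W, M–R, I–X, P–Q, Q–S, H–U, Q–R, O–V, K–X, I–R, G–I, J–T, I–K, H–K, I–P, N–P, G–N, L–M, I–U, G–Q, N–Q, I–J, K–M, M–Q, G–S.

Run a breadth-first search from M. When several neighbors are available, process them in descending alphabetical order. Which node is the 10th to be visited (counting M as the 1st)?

G

Visit M; enqueue R, Q, L, K → queue [R, Q, L, K]
Visit R; enqueue I → queue [Q, L, K, I]
Visit Q; enqueue S, P, N, G → queue [L, K, I, S, P, N, G]
Visit L → queue [K, I, S, P, N, G]
Visit K; enqueue X, H → queue [I, S, P, N, G, X, H]
Visit I; enqueue W, U, O, J → queue [S, P, N, G, X, H, W, U, O, J]
Visit S → queue [P, N, G, X, H, W, U, O, J]
Visit P; enqueue T → queue [N, G, X, H, W, U, O, J, T]
Visit N → queue [G, X, H, W, U, O, J, T]
Visit G → queue [X, H, W, U, O, J, T]
Visit X → queue [H, W, U, O, J, T]
Visit H → queue [W, U, O, J, T]
Visit W → queue [U, O, J, T]
Visit U → queue [O, J, T]
Visit O; enqueue V → queue [J, T, V]
Visit J → queue [T, V]
Visit T → queue [V]
Visit V → queue []

Visit order: M, R, Q, L, K, I, S, P, N, G, X, H, W, U, O, J, T, V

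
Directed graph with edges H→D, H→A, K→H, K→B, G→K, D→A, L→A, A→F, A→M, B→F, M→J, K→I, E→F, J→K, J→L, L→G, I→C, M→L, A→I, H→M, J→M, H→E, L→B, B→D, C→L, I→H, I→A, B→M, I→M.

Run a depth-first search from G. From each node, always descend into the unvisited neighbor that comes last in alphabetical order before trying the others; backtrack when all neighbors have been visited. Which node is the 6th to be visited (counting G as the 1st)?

Visit G
G → K
K → I
I → M
M → L
L → B
B → F
B → D
D → A
M → J
I → H
H → E
I → C

Visit order: G, K, I, M, L, B, F, D, A, J, H, E, C

B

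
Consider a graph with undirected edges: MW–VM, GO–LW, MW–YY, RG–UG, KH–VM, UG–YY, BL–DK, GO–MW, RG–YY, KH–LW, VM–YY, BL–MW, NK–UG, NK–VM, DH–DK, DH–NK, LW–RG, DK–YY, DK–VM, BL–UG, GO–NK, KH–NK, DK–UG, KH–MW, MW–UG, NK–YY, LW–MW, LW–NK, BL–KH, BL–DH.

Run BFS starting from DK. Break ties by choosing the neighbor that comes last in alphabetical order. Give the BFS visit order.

DK YY VM UG DH BL RG NK MW KH LW GO

Visit DK; enqueue YY, VM, UG, DH, BL → queue [YY, VM, UG, DH, BL]
Visit YY; enqueue RG, NK, MW → queue [VM, UG, DH, BL, RG, NK, MW]
Visit VM; enqueue KH → queue [UG, DH, BL, RG, NK, MW, KH]
Visit UG → queue [DH, BL, RG, NK, MW, KH]
Visit DH → queue [BL, RG, NK, MW, KH]
Visit BL → queue [RG, NK, MW, KH]
Visit RG; enqueue LW → queue [NK, MW, KH, LW]
Visit NK; enqueue GO → queue [MW, KH, LW, GO]
Visit MW → queue [KH, LW, GO]
Visit KH → queue [LW, GO]
Visit LW → queue [GO]
Visit GO → queue []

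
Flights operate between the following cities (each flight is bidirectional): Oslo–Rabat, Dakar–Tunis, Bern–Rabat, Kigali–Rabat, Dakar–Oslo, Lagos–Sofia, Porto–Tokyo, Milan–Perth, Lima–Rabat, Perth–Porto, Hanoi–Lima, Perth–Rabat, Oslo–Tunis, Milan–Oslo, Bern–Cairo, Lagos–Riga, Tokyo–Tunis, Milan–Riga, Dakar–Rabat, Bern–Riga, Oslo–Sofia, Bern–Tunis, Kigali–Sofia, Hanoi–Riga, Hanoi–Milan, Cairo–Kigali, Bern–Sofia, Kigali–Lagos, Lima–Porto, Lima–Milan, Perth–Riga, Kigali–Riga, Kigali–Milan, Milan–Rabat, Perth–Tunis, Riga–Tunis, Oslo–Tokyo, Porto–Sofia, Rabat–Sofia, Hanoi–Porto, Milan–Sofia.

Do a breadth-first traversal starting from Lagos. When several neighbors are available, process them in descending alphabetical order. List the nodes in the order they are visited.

Lagos -> Sofia -> Riga -> Kigali -> Rabat -> Porto -> Oslo -> Milan -> Bern -> Tunis -> Perth -> Hanoi -> Cairo -> Lima -> Dakar -> Tokyo

Visit Lagos; enqueue Sofia, Riga, Kigali → queue [Sofia, Riga, Kigali]
Visit Sofia; enqueue Rabat, Porto, Oslo, Milan, Bern → queue [Riga, Kigali, Rabat, Porto, Oslo, Milan, Bern]
Visit Riga; enqueue Tunis, Perth, Hanoi → queue [Kigali, Rabat, Porto, Oslo, Milan, Bern, Tunis, Perth, Hanoi]
Visit Kigali; enqueue Cairo → queue [Rabat, Porto, Oslo, Milan, Bern, Tunis, Perth, Hanoi, Cairo]
Visit Rabat; enqueue Lima, Dakar → queue [Porto, Oslo, Milan, Bern, Tunis, Perth, Hanoi, Cairo, Lima, Dakar]
Visit Porto; enqueue Tokyo → queue [Oslo, Milan, Bern, Tunis, Perth, Hanoi, Cairo, Lima, Dakar, Tokyo]
Visit Oslo → queue [Milan, Bern, Tunis, Perth, Hanoi, Cairo, Lima, Dakar, Tokyo]
Visit Milan → queue [Bern, Tunis, Perth, Hanoi, Cairo, Lima, Dakar, Tokyo]
Visit Bern → queue [Tunis, Perth, Hanoi, Cairo, Lima, Dakar, Tokyo]
Visit Tunis → queue [Perth, Hanoi, Cairo, Lima, Dakar, Tokyo]
Visit Perth → queue [Hanoi, Cairo, Lima, Dakar, Tokyo]
Visit Hanoi → queue [Cairo, Lima, Dakar, Tokyo]
Visit Cairo → queue [Lima, Dakar, Tokyo]
Visit Lima → queue [Dakar, Tokyo]
Visit Dakar → queue [Tokyo]
Visit Tokyo → queue []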